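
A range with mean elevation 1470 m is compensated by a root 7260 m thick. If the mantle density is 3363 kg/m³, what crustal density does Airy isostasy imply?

ρ_c h = (ρ_m − ρ_c) r → ρ_c (h + r) = ρ_m r → ρ_c = ρ_m r / (h + r).
ρ_c = 3363 × 7260 m / (1470 m + 7260 m) = 2800 kg/m³.

2800 kg/m³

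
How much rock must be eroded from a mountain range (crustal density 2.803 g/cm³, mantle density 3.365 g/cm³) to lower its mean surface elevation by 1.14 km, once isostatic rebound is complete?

6.83 km

Net drop Δ = e − u = e − e ρ_c/ρ_m = e (ρ_m − ρ_c)/ρ_m.
e = Δ ρ_m/(ρ_m − ρ_c) = 1.14 km × 3.365/0.562 = 6.83 km.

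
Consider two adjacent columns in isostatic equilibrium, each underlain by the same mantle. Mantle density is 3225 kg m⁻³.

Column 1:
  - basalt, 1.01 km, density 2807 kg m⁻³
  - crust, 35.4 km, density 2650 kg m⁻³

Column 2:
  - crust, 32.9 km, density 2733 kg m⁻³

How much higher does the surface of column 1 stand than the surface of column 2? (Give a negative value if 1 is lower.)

1.42 km

For any compensation level in the mantle, the mantle terms cancel and isostasy reduces to e = (Σt_1 − Σt_2) − (Σ(ρt)_1 − Σ(ρt)_2) / ρ_m.
Σt_1 = 36.41 km; Σt_2 = 32.9 km; Σ(ρt)_1 = 96645.07; Σ(ρt)_2 = 89915.7 (in km·kg m⁻³).
e = (36.41 − 32.9) − (96645.07 − 89915.7) / 3225 = 1.42 km.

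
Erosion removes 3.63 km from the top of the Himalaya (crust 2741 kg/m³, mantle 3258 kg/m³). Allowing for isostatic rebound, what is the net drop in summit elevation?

Rebound u = e ρ_c/ρ_m = 3.63 km × 2741/3258 = 3.054 km.
Net surface drop = e − u = 3.63 km − 3.054 km = e (ρ_m − ρ_c)/ρ_m = 0.576 km.

0.576 km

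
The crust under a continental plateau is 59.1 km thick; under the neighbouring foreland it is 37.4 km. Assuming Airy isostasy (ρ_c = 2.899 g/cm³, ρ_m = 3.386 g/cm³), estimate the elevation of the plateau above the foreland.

3.12 km

Excess crust Δ = 59.1 km − 37.4 km = 21.7 km, split between elevation h and root r with h + r = Δ.
Airy balance ρ_c h = (ρ_m − ρ_c) r gives r = h ρ_c/(ρ_m − ρ_c), so h (1 + ρ_c/(ρ_m − ρ_c)) = Δ, i.e. h = Δ (ρ_m − ρ_c)/ρ_m.
h = 21.7 km × 0.487/3.386 = 3.12 km.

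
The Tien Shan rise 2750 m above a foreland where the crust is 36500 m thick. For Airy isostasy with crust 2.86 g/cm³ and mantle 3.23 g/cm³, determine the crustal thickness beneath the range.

60500 m

Root depth r = h ρ_c / (ρ_m − ρ_c) = 2750 m × 2.86 / 0.37 = 21260 m.
Total thickness = T + h + r = 36500 m + 2750 m + 21260 m = 60500 m.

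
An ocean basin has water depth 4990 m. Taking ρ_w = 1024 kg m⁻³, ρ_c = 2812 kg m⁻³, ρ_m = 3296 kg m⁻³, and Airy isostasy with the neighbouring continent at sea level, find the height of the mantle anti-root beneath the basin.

18400 m

In Airy isostatic equilibrium: replacing crust with seawater at the top is compensated by replacing crust with mantle at the base: d (ρ_c − ρ_w) = a (ρ_m − ρ_c).
a = d (ρ_c − ρ_w)/(ρ_m − ρ_c) = 4990 m × 1788/484 = 18400 m.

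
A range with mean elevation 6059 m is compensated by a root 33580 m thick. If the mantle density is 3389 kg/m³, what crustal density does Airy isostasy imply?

2870 kg/m³

ρ_c h = (ρ_m − ρ_c) r → ρ_c (h + r) = ρ_m r → ρ_c = ρ_m r / (h + r).
ρ_c = 3389 × 33580 m / (6059 m + 33580 m) = 2870 kg/m³.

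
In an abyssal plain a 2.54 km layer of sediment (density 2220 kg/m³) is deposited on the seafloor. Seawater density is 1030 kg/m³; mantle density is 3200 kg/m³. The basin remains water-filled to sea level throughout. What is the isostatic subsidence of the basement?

Submarine loading: the sediment displaces seawater, and the subsidence is in turn flooded, so s (ρ_m − ρ_w) = t (ρ_sed − ρ_w).
s = 2.54 km × (2220 − 1030) / (3200 − 1030) = 1.39 km.

1.39 km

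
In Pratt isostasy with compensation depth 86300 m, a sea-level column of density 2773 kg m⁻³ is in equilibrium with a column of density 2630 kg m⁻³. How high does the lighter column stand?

4690 m

ρ_ref D = ρ (D + h) → h = D (ρ_ref − ρ)/ρ.
h = 86300 m × (2773 − 2630)/2630 = 4690 m.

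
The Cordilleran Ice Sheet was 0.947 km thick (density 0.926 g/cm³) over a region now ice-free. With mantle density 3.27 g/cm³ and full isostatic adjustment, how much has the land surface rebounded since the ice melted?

0.268 km

Removing the load lets mantle flow back in; uplift u satisfies ρ_ice t = ρ_m u.
u = t ρ_ice/ρ_m = 0.947 km × 0.926/3.27 = 0.268 km.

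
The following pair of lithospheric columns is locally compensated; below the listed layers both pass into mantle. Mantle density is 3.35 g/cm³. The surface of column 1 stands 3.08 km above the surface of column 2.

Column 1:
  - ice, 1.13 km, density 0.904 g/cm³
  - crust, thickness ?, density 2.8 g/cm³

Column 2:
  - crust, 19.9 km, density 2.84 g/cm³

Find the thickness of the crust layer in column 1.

Take the compensation level at the base of the deeper column (depth z_c below the surface of column 1) and equate Σ ρ_i t_i down to z_c; mantle fills any gap and the z_c terms cancel.
Column 1: 1.13×0.904 + x×2.8 + (z_c − 1.13 − x)×3.35
Column 2: 3.08×0 + 19.9×2.84 + (z_c − 3.08 − 19.9)×3.35
The z_c×3.35 term appears on both sides and cancels. Collect the known terms of each column as K = Σ(ρt)_known − 3.35 × (depth of known layers): K_1 = 1.02152 − 3.35×1.13 = −2.76398; K_2 = 56.516 − 3.35×(3.08 + 19.9) = −20.467.
Balance: K_1 − x×(3.35 − 2.8) = K_2, so x = (K_1 − K_2)/(3.35 − 2.8) = 17.703/0.55 = 32.2 km.

32.2 km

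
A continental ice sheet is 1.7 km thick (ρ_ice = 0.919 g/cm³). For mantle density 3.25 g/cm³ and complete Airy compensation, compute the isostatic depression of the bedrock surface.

Balancing pressure at the compensation depth: the ice load ρ_ice t is balanced by mantle displaced below, ρ_m s.
s = t ρ_ice / ρ_m = 1.7 km × 0.919/3.25 = 0.481 km.

0.481 km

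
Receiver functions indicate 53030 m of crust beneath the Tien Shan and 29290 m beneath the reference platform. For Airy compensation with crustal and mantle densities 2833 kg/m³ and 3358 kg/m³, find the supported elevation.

Excess crust Δ = 53030 m − 29290 m = 23740 m, split between elevation h and root r with h + r = Δ.
Airy balance ρ_c h = (ρ_m − ρ_c) r gives r = h ρ_c/(ρ_m − ρ_c), so h (1 + ρ_c/(ρ_m − ρ_c)) = Δ, i.e. h = Δ (ρ_m − ρ_c)/ρ_m.
h = 23740 m × 525/3358 = 3710 m.

3710 m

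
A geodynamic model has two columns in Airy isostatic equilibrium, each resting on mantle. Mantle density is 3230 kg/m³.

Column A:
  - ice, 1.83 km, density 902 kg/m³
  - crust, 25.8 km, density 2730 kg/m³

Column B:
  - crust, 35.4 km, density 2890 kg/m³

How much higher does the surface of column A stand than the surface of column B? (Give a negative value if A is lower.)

1.59 km

For any compensation level in the mantle, the mantle terms cancel and isostasy reduces to e = (Σt_A − Σt_B) − (Σ(ρt)_A − Σ(ρt)_B) / ρ_m.
Σt_A = 27.63 km; Σt_B = 35.4 km; Σ(ρt)_A = 72084.66; Σ(ρt)_B = 102306 (in km·kg/m³).
e = (27.63 − 35.4) − (72084.66 − 102306) / 3230 = 1.59 km.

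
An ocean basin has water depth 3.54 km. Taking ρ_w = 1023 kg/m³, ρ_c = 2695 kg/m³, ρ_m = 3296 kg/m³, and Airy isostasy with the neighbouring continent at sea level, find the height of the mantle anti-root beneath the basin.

9.85 km

In Airy isostatic equilibrium: replacing crust with seawater at the top is compensated by replacing crust with mantle at the base: d (ρ_c − ρ_w) = a (ρ_m − ρ_c).
a = d (ρ_c − ρ_w)/(ρ_m − ρ_c) = 3.54 km × 1672/601 = 9.85 km.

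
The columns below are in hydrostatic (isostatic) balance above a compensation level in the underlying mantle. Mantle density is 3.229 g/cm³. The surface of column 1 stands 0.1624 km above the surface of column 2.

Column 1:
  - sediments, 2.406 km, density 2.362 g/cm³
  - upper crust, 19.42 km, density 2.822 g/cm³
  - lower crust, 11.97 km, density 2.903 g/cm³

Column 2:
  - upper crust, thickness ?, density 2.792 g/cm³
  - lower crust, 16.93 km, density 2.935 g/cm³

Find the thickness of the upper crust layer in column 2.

19.2 km

Take the compensation level at the base of the deeper column (depth z_c below the surface of column 1) and equate Σ ρ_i t_i down to z_c; mantle fills any gap and the z_c terms cancel.
Column 1: 2.406×2.362 + 19.42×2.822 + 11.97×2.903 + (z_c − 33.796)×3.229
Column 2: 0.1624×0 + x×2.792 + 16.93×2.935 + (z_c − 0.1624 − 16.93 − x)×3.229
The z_c×3.229 term appears on both sides and cancels. Collect the known terms of each column as K = Σ(ρt)_known − 3.229 × (depth of known layers): K_1 = 95.235122 − 3.229×33.796 = −13.892162; K_2 = 49.68955 − 3.229×(0.1624 + 16.93) = −5.5018096.
Balance: K_1 = K_2 − x×(3.229 − 2.792), so x = (K_2 − K_1)/(3.229 − 2.792) = 8.39035/0.437 = 19.2 km.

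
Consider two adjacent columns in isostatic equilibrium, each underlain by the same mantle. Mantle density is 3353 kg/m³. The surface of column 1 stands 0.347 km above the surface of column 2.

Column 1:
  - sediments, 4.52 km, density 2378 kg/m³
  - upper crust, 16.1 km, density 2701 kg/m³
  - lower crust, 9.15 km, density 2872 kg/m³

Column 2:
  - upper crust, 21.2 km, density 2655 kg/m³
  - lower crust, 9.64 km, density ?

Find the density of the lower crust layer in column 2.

Take the compensation level at the base of the deeper column (depth z_c below the surface of column 1) and equate Σ ρ_i t_i down to z_c; mantle fills any gap and the z_c terms cancel.
Column 1: 4.52×2378 + 16.1×2701 + 9.15×2872 + (z_c − 29.77)×3353
Column 2: 0.347×0 + 21.2×2655 + 9.64×ρ + (z_c − 0.347 − 30.84)×3353
The z_c×3353 term appears on both sides and cancels. Collect the known terms of each column as K = Σ(ρt)_known − 3353 × (depth of known layers): K_1 = 80513.46 − 3353×29.77 = −19305.35; K_2 = 56286 − 3353×(0.347 + 30.84) = −48284.011.
Balance: K_1 = K_2 + 9.64×ρ, so ρ = (K_1 − K_2)/9.64 = 28978.7/9.64 = 3010 kg/m³.

3010 kg/m³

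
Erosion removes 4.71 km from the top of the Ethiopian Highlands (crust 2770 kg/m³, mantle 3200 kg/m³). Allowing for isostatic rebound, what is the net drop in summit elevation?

Rebound u = e ρ_c/ρ_m = 4.71 km × 2770/3200 = 4.077 km.
Net surface drop = e − u = 4.71 km − 4.077 km = e (ρ_m − ρ_c)/ρ_m = 0.633 km.

0.633 km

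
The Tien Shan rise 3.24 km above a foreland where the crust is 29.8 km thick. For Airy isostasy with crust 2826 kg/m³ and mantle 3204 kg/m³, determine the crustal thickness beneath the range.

57.3 km

Root depth r = h ρ_c / (ρ_m − ρ_c) = 3.24 km × 2826 / 378 = 24.22 km.
Total thickness = T + h + r = 29.8 km + 3.24 km + 24.22 km = 57.3 km.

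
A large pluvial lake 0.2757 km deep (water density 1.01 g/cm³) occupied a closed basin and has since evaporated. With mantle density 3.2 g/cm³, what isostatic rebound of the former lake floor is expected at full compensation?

0.087 km

u = d ρ_w/ρ_m = 0.2757 km × 1.01/3.2 = 0.087 km.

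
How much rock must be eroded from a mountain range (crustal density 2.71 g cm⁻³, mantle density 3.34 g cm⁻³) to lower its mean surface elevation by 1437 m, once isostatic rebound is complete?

7620 m

Net drop Δ = e − u = e − e ρ_c/ρ_m = e (ρ_m − ρ_c)/ρ_m.
e = Δ ρ_m/(ρ_m − ρ_c) = 1437 m × 3.34/0.63 = 7620 m.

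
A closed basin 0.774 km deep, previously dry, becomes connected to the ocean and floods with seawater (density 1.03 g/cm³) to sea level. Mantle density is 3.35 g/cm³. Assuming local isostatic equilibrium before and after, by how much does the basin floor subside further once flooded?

After flooding the water column is d + s deep. Its weight must equal the weight of mantle displaced by the extra subsidence s: (d + s) ρ_w = s ρ_m.
s = d ρ_w / (ρ_m − ρ_w) = 0.774 km × 1.03/(3.35 − 1.03) = 0.344 km.

0.344 km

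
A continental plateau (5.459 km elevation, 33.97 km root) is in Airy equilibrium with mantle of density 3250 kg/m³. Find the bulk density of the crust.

ρ_c h = (ρ_m − ρ_c) r → ρ_c (h + r) = ρ_m r → ρ_c = ρ_m r / (h + r).
ρ_c = 3250 × 33.97 km / (5.459 km + 33.97 km) = 2800 kg/m³.

2800 kg/m³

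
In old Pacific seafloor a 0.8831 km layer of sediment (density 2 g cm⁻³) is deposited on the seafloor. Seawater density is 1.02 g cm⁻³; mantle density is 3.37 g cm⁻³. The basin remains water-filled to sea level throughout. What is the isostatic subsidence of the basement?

0.368 km

Submarine loading: the sediment displaces seawater, and the subsidence is in turn flooded, so s (ρ_m − ρ_w) = t (ρ_sed − ρ_w).
s = 0.8831 km × (2 − 1.02) / (3.37 − 1.02) = 0.368 km.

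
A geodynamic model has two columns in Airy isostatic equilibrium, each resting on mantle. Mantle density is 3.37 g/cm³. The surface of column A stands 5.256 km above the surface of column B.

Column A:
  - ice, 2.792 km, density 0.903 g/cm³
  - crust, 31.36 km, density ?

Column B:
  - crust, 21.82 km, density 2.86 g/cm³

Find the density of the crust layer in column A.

2.67 g/cm³

Take the compensation level at the base of the deeper column (depth z_c below the surface of column A) and equate Σ ρ_i t_i down to z_c; mantle fills any gap and the z_c terms cancel.
Column A: 2.792×0.903 + 31.36×ρ + (z_c − 34.152)×3.37
Column B: 5.256×0 + 21.82×2.86 + (z_c − 5.256 − 21.82)×3.37
The z_c×3.37 term appears on both sides and cancels. Collect the known terms of each column as K = Σ(ρt)_known − 3.37 × (depth of known layers): K_A = 2.521176 − 3.37×34.152 = −112.571064; K_B = 62.4052 − 3.37×(5.256 + 21.82) = −28.84092.
Balance: K_A + 31.36×ρ = K_B, so ρ = (K_B − K_A)/31.36 = 83.7301/31.36 = 2.67 g/cm³.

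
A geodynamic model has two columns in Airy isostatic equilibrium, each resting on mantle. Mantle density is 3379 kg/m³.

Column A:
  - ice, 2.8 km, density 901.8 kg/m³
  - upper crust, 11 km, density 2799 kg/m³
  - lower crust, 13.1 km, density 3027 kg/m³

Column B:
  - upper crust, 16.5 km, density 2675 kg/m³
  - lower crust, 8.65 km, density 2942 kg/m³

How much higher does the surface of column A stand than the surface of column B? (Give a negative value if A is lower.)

0.749 km

For any compensation level in the mantle, the mantle terms cancel and isostasy reduces to e = (Σt_A − Σt_B) − (Σ(ρt)_A − Σ(ρt)_B) / ρ_m.
Σt_A = 26.9 km; Σt_B = 25.15 km; Σ(ρt)_A = 72967.74; Σ(ρt)_B = 69585.8 (in km·kg/m³).
e = (26.9 − 25.15) − (72967.74 − 69585.8) / 3379 = 0.749 km.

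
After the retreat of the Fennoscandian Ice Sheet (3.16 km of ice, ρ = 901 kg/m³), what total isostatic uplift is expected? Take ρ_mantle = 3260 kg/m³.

Removing the load lets mantle flow back in; uplift u satisfies ρ_ice t = ρ_m u.
u = t ρ_ice/ρ_m = 3.16 km × 901/3260 = 0.873 km.

0.873 km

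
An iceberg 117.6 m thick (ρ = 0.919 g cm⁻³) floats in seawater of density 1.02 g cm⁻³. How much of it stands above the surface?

Floating equilibrium: submerged depth d = t ρ_obj/ρ_fluid = 117.6 m × 0.919/1.02 = 106 m.
Freeboard = t − d = 117.6 m − 106 m = 11.6 m.

11.6 m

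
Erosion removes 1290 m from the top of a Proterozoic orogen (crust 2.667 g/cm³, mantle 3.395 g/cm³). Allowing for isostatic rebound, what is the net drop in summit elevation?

Rebound u = e ρ_c/ρ_m = 1290 m × 2.667/3.395 = 1013 m.
Net surface drop = e − u = 1290 m − 1013 m = e (ρ_m − ρ_c)/ρ_m = 277 m.

277 m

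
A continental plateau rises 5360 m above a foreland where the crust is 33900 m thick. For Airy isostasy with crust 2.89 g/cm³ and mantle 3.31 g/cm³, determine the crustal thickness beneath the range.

76100 m

Root depth r = h ρ_c / (ρ_m − ρ_c) = 5360 m × 2.89 / 0.42 = 36880 m.
Total thickness = T + h + r = 33900 m + 5360 m + 36880 m = 76100 m.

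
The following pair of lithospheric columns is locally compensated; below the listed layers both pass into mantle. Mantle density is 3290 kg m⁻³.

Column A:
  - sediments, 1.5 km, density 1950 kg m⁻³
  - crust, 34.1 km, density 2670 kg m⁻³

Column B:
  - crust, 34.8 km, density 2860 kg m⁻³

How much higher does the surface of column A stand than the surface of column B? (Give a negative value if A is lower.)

For any compensation level in the mantle, the mantle terms cancel and isostasy reduces to e = (Σt_A − Σt_B) − (Σ(ρt)_A − Σ(ρt)_B) / ρ_m.
Σt_A = 35.6 km; Σt_B = 34.8 km; Σ(ρt)_A = 93972; Σ(ρt)_B = 99528 (in km·kg m⁻³).
e = (35.6 − 34.8) − (93972 − 99528) / 3290 = 2.49 km.

2.49 km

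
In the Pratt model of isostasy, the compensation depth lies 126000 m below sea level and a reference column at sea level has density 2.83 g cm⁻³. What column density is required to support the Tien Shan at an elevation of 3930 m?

2.74 g cm⁻³

Pratt balance: ρ_ref D = ρ (D + h).
ρ = ρ_ref D/(D + h) = 2.83 × 126000 m/(126000 m + 3930 m) = 2.74 g cm⁻³.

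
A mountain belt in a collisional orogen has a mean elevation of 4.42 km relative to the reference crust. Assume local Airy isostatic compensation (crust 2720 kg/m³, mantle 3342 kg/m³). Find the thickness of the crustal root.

19.3 km

In Airy isostatic equilibrium: the weight of the topography is balanced by the buoyancy of the root, ρ_c h = (ρ_m − ρ_c) r.
r = h · ρ_c / (ρ_m − ρ_c) = 4.42 km × 2720 / (3342 − 2720) = 19.3 km.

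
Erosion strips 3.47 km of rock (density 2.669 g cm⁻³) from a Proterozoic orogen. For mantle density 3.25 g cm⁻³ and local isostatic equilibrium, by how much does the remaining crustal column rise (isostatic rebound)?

Unloading: uplift u = e ρ_c/ρ_m = 3.47 km × 2.669/3.25 = 2.85 km.

2.85 km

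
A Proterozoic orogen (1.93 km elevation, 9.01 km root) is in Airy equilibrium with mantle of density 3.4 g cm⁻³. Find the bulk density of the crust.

2.8 g cm⁻³

ρ_c h = (ρ_m − ρ_c) r → ρ_c (h + r) = ρ_m r → ρ_c = ρ_m r / (h + r).
ρ_c = 3.4 × 9.01 km / (1.93 km + 9.01 km) = 2.8 g cm⁻³.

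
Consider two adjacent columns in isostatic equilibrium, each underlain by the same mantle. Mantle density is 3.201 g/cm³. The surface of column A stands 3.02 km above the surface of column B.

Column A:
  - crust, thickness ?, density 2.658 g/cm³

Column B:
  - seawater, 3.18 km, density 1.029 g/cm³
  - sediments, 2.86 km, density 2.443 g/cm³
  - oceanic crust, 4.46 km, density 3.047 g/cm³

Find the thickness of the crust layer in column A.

35.8 km

Take the compensation level at the base of the deeper column (depth z_c below the surface of column A) and equate Σ ρ_i t_i down to z_c; mantle fills any gap and the z_c terms cancel.
Column A: x×2.658 + (z_c − 0 − x)×3.201
Column B: 3.02×0 + 3.18×1.029 + 2.86×2.443 + 4.46×3.047 + (z_c − 3.02 − 10.5)×3.201
The z_c×3.201 term appears on both sides and cancels. Collect the known terms of each column as K = Σ(ρt)_known − 3.201 × (depth of known layers): K_A = 0 − 3.201×0 = 0; K_B = 23.84882 − 3.201×(3.02 + 10.5) = −19.4287.
Balance: K_A − x×(3.201 − 2.658) = K_B, so x = (K_A − K_B)/(3.201 − 2.658) = 19.4287/0.543 = 35.8 km.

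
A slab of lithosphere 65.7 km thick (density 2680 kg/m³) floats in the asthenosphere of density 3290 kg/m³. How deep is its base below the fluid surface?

Draft d = t ρ_obj/ρ_fluid = 65.7 km × 2680/3290 = 53.5 km.

53.5 km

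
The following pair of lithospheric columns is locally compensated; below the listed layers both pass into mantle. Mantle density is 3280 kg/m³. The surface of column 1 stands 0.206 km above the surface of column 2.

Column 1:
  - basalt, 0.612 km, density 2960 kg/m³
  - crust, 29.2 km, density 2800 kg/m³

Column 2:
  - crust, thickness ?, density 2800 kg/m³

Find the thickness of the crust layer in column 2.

28.2 km

Take the compensation level at the base of the deeper column (depth z_c below the surface of column 1) and equate Σ ρ_i t_i down to z_c; mantle fills any gap and the z_c terms cancel.
Column 1: 0.612×2960 + 29.2×2800 + (z_c − 29.812)×3280
Column 2: 0.206×0 + x×2800 + (z_c − 0.206 − 0 − x)×3280
The z_c×3280 term appears on both sides and cancels. Collect the known terms of each column as K = Σ(ρt)_known − 3280 × (depth of known layers): K_1 = 83571.52 − 3280×29.812 = −14211.84; K_2 = 0 − 3280×(0.206 + 0) = −675.68.
Balance: K_1 = K_2 − x×(3280 − 2800), so x = (K_2 − K_1)/(3280 − 2800) = 13536.2/480 = 28.2 km.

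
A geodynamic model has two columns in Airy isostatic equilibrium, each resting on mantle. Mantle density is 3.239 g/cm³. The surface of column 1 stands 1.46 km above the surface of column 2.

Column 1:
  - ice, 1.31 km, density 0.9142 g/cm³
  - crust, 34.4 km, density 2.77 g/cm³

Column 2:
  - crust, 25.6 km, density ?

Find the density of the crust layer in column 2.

Take the compensation level at the base of the deeper column (depth z_c below the surface of column 1) and equate Σ ρ_i t_i down to z_c; mantle fills any gap and the z_c terms cancel.
Column 1: 1.31×0.9142 + 34.4×2.77 + (z_c − 35.71)×3.239
Column 2: 1.46×0 + 25.6×ρ + (z_c − 1.46 − 25.6)×3.239
The z_c×3.239 term appears on both sides and cancels. Collect the known terms of each column as K = Σ(ρt)_known − 3.239 × (depth of known layers): K_1 = 96.485602 − 3.239×35.71 = −19.179088; K_2 = 0 − 3.239×(1.46 + 25.6) = −87.64734.
Balance: K_1 = K_2 + 25.6×ρ, so ρ = (K_1 − K_2)/25.6 = 68.4683/25.6 = 2.67 g/cm³.

2.67 g/cm³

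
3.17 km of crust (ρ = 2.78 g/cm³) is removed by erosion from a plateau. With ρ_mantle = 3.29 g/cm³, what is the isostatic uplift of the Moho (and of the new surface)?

2.68 km

Unloading: uplift u = e ρ_c/ρ_m = 3.17 km × 2.78/3.29 = 2.68 km.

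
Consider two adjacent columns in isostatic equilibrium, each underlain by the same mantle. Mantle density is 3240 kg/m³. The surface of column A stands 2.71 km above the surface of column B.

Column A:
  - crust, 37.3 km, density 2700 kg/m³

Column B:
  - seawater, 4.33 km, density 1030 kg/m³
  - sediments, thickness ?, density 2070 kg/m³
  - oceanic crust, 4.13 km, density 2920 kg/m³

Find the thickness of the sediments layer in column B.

Take the compensation level at the base of the deeper column (depth z_c below the surface of column A) and equate Σ ρ_i t_i down to z_c; mantle fills any gap and the z_c terms cancel.
Column A: 37.3×2700 + (z_c − 37.3)×3240
Column B: 2.71×0 + 4.33×1030 + x×2070 + 4.13×2920 + (z_c − 2.71 − 8.46 − x)×3240
The z_c×3240 term appears on both sides and cancels. Collect the known terms of each column as K = Σ(ρt)_known − 3240 × (depth of known layers): K_A = 100710 − 3240×37.3 = −20142; K_B = 16519.5 − 3240×(2.71 + 8.46) = −19671.3.
Balance: K_A = K_B − x×(3240 − 2070), so x = (K_B − K_A)/(3240 − 2070) = 470.7/1170 = 0.402 km.

0.402 km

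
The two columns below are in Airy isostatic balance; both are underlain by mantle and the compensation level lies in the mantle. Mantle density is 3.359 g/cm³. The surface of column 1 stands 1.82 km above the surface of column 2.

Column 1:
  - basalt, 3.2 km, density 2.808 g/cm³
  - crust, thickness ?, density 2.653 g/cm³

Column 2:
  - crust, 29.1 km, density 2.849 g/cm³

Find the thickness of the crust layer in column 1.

27.2 km

Take the compensation level at the base of the deeper column (depth z_c below the surface of column 1) and equate Σ ρ_i t_i down to z_c; mantle fills any gap and the z_c terms cancel.
Column 1: 3.2×2.808 + x×2.653 + (z_c − 3.2 − x)×3.359
Column 2: 1.82×0 + 29.1×2.849 + (z_c − 1.82 − 29.1)×3.359
The z_c×3.359 term appears on both sides and cancels. Collect the known terms of each column as K = Σ(ρt)_known − 3.359 × (depth of known layers): K_1 = 8.9856 − 3.359×3.2 = −1.7632; K_2 = 82.9059 − 3.359×(1.82 + 29.1) = −20.95438.
Balance: K_1 − x×(3.359 − 2.653) = K_2, so x = (K_1 − K_2)/(3.359 − 2.653) = 19.1912/0.706 = 27.2 km.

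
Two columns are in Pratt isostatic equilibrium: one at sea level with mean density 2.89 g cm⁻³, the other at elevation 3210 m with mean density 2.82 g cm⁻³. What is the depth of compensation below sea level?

129000 m

ρ_ref D = ρ (D + h) → D (ρ_ref − ρ) = ρ h.
D = ρ h/(ρ_ref − ρ) = 2.82 × 3210 m/(2.89 − 2.82) = 129000 m.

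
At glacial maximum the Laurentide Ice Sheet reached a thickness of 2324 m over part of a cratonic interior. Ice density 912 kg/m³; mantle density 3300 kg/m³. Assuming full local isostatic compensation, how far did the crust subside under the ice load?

642 m

Isostatic balance requires: the ice load ρ_ice t is balanced by mantle displaced below, ρ_m s.
s = t ρ_ice / ρ_m = 2324 m × 912/3300 = 642 m.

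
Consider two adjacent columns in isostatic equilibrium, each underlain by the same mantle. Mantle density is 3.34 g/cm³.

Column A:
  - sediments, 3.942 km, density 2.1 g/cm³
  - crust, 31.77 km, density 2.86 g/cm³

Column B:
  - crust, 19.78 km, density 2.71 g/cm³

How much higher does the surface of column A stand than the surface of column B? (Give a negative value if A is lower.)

For any compensation level in the mantle, the mantle terms cancel and isostasy reduces to e = (Σt_A − Σt_B) − (Σ(ρt)_A − Σ(ρt)_B) / ρ_m.
Σt_A = 35.712 km; Σt_B = 19.78 km; Σ(ρt)_A = 99.1404; Σ(ρt)_B = 53.6038 (in km·g/cm³).
e = (35.712 − 19.78) − (99.1404 − 53.6038) / 3.34 = 2.3 km.

2.3 km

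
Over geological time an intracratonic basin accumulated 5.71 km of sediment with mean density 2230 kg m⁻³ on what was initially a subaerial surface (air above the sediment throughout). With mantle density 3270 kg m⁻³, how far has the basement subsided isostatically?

3.89 km

Subaerial load: s = t ρ_sed / ρ_m = 5.71 km × 2230/3270 = 3.89 km.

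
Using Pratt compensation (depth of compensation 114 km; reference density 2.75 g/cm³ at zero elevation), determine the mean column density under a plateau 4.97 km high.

Pratt balance: ρ_ref D = ρ (D + h).
ρ = ρ_ref D/(D + h) = 2.75 × 114 km/(114 km + 4.97 km) = 2.64 g/cm³.

2.64 g/cm³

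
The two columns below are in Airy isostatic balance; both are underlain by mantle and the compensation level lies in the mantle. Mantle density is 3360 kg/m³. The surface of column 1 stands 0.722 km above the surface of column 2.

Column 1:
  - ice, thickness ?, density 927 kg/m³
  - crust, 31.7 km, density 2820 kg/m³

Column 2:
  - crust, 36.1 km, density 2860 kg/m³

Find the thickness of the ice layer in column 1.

Take the compensation level at the base of the deeper column (depth z_c below the surface of column 1) and equate Σ ρ_i t_i down to z_c; mantle fills any gap and the z_c terms cancel.
Column 1: x×927 + 31.7×2820 + (z_c − 31.7 − x)×3360
Column 2: 0.722×0 + 36.1×2860 + (z_c − 0.722 − 36.1)×3360
The z_c×3360 term appears on both sides and cancels. Collect the known terms of each column as K = Σ(ρt)_known − 3360 × (depth of known layers): K_1 = 89394 − 3360×31.7 = −17118; K_2 = 103246 − 3360×(0.722 + 36.1) = −20475.92.
Balance: K_1 − x×(3360 − 927) = K_2, so x = (K_1 − K_2)/(3360 − 927) = 3357.92/2433 = 1.38 km.

1.38 km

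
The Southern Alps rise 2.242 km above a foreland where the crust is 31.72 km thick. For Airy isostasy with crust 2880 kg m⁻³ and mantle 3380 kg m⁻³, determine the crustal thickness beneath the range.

46.9 km

Root depth r = h ρ_c / (ρ_m − ρ_c) = 2.242 km × 2880 / 500 = 12.91 km.
Total thickness = T + h + r = 31.72 km + 2.242 km + 12.91 km = 46.9 km.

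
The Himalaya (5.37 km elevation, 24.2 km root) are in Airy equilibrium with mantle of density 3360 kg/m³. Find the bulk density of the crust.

ρ_c h = (ρ_m − ρ_c) r → ρ_c (h + r) = ρ_m r → ρ_c = ρ_m r / (h + r).
ρ_c = 3360 × 24.2 km / (5.37 km + 24.2 km) = 2750 kg/m³.

2750 kg/m³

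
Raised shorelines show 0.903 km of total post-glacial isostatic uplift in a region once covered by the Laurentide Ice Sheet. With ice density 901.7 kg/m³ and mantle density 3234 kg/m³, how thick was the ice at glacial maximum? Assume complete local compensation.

3.24 km

u = t ρ_ice/ρ_m → t = u ρ_m/ρ_ice = 0.903 km × 3234/901.7 = 3.24 km.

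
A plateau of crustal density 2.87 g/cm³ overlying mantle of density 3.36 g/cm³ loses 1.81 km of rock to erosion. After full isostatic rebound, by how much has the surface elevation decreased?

Rebound u = e ρ_c/ρ_m = 1.81 km × 2.87/3.36 = 1.546 km.
Net surface drop = e − u = 1.81 km − 1.546 km = e (ρ_m − ρ_c)/ρ_m = 0.264 km.

0.264 km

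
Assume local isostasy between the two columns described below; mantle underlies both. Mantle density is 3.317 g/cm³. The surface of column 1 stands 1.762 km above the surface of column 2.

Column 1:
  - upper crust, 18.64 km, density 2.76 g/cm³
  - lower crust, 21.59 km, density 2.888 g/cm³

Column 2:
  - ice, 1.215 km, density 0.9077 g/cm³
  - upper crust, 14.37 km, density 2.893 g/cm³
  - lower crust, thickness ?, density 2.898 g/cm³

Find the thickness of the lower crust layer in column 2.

Take the compensation level at the base of the deeper column (depth z_c below the surface of column 1) and equate Σ ρ_i t_i down to z_c; mantle fills any gap and the z_c terms cancel.
Column 1: 18.64×2.76 + 21.59×2.888 + (z_c − 40.23)×3.317
Column 2: 1.762×0 + 1.215×0.9077 + 14.37×2.893 + x×2.898 + (z_c − 1.762 − 15.585 − x)×3.317
The z_c×3.317 term appears on both sides and cancels. Collect the known terms of each column as K = Σ(ρt)_known − 3.317 × (depth of known layers): K_1 = 113.79832 − 3.317×40.23 = −19.64459; K_2 = 42.6752655 − 3.317×(1.762 + 15.585) = −14.8647335.
Balance: K_1 = K_2 − x×(3.317 − 2.898), so x = (K_2 − K_1)/(3.317 − 2.898) = 4.77986/0.419 = 11.4 km.

11.4 km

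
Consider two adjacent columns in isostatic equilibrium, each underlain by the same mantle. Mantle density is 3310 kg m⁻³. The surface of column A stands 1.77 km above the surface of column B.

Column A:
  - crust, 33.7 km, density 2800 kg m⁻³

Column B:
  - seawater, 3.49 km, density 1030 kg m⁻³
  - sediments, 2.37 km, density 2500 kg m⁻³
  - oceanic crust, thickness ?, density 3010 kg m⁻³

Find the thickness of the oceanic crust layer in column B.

4.84 km

Take the compensation level at the base of the deeper column (depth z_c below the surface of column A) and equate Σ ρ_i t_i down to z_c; mantle fills any gap and the z_c terms cancel.
Column A: 33.7×2800 + (z_c − 33.7)×3310
Column B: 1.77×0 + 3.49×1030 + 2.37×2500 + x×3010 + (z_c − 1.77 − 5.86 − x)×3310
The z_c×3310 term appears on both sides and cancels. Collect the known terms of each column as K = Σ(ρt)_known − 3310 × (depth of known layers): K_A = 94360 − 3310×33.7 = −17187; K_B = 9519.7 − 3310×(1.77 + 5.86) = −15735.6.
Balance: K_A = K_B − x×(3310 − 3010), so x = (K_B − K_A)/(3310 − 3010) = 1451.4/300 = 4.84 km.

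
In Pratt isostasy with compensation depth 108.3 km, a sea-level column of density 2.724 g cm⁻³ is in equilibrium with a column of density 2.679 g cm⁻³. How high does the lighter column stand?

ρ_ref D = ρ (D + h) → h = D (ρ_ref − ρ)/ρ.
h = 108.3 km × (2.724 − 2.679)/2.679 = 1.82 km.

1.82 km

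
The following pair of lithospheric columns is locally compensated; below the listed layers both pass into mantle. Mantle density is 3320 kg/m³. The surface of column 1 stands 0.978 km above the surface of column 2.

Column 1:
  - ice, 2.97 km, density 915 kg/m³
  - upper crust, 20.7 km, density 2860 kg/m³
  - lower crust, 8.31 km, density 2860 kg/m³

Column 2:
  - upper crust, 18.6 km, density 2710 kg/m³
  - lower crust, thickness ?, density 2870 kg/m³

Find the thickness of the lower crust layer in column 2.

Take the compensation level at the base of the deeper column (depth z_c below the surface of column 1) and equate Σ ρ_i t_i down to z_c; mantle fills any gap and the z_c terms cancel.
Column 1: 2.97×915 + 20.7×2860 + 8.31×2860 + (z_c − 31.98)×3320
Column 2: 0.978×0 + 18.6×2710 + x×2870 + (z_c − 0.978 − 18.6 − x)×3320
The z_c×3320 term appears on both sides and cancels. Collect the known terms of each column as K = Σ(ρt)_known − 3320 × (depth of known layers): K_1 = 85686.15 − 3320×31.98 = −20487.45; K_2 = 50406 − 3320×(0.978 + 18.6) = −14592.96.
Balance: K_1 = K_2 − x×(3320 − 2870), so x = (K_2 − K_1)/(3320 − 2870) = 5894.49/450 = 13.1 km.

13.1 km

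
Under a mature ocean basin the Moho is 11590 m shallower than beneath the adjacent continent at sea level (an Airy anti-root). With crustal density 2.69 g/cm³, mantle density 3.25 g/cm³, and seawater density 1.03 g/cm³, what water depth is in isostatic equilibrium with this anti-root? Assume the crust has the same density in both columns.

3910 m

Replacing a thickness d of crust by seawater at the top must be balanced by replacing crust with mantle at the base: d (ρ_c − ρ_w) = a (ρ_m − ρ_c).
d = a (ρ_m − ρ_c)/(ρ_c − ρ_w) = 11590 m × 0.56/1.66 = 3910 m.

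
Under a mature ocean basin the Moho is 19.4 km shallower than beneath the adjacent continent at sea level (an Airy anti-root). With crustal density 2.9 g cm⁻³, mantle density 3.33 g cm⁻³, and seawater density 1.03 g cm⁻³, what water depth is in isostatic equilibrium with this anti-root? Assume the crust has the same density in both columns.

4.46 km

Replacing a thickness d of crust by seawater at the top must be balanced by replacing crust with mantle at the base: d (ρ_c − ρ_w) = a (ρ_m − ρ_c).
d = a (ρ_m − ρ_c)/(ρ_c − ρ_w) = 19.4 km × 0.43/1.87 = 4.46 km.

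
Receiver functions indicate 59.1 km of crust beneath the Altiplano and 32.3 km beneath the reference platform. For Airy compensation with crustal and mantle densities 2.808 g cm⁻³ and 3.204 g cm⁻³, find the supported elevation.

Excess crust Δ = 59.1 km − 32.3 km = 26.8 km, split between elevation h and root r with h + r = Δ.
Airy balance ρ_c h = (ρ_m − ρ_c) r gives r = h ρ_c/(ρ_m − ρ_c), so h (1 + ρ_c/(ρ_m − ρ_c)) = Δ, i.e. h = Δ (ρ_m − ρ_c)/ρ_m.
h = 26.8 km × 0.396/3.204 = 3.31 km.

3.31 km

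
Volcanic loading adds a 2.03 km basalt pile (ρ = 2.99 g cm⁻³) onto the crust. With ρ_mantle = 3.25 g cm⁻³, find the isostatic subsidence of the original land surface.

Subaerial loading: s = t ρ_load / ρ_m.
s = 2.03 km × 2.99/3.25 = 1.87 km.

1.87 km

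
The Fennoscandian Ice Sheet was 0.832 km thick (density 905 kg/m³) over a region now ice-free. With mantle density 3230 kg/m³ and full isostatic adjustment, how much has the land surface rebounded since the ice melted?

Removing the load lets mantle flow back in; uplift u satisfies ρ_ice t = ρ_m u.
u = t ρ_ice/ρ_m = 0.832 km × 905/3230 = 0.233 km.

0.233 km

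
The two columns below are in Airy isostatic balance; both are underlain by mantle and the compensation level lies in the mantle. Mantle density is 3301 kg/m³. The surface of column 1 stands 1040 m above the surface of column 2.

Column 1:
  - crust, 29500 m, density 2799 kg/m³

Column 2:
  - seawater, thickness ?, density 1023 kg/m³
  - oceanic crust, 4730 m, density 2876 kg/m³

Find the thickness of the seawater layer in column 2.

4110 m

Take the compensation level at the base of the deeper column (depth z_c below the surface of column 1) and equate Σ ρ_i t_i down to z_c; mantle fills any gap and the z_c terms cancel.
Column 1: 29500×2799 + (z_c − 29500)×3301
Column 2: 1040×0 + x×1023 + 4730×2876 + (z_c − 1040 − 4730 − x)×3301
The z_c×3301 term appears on both sides and cancels. Collect the known terms of each column as K = Σ(ρt)_known − 3301 × (depth of known layers): K_1 = 82570500 − 3301×29500 = −14809000; K_2 = 13603480 − 3301×(1040 + 4730) = −5443290.
Balance: K_1 = K_2 − x×(3301 − 1023), so x = (K_2 − K_1)/(3301 − 1023) = 9365710/2278 = 4110 m.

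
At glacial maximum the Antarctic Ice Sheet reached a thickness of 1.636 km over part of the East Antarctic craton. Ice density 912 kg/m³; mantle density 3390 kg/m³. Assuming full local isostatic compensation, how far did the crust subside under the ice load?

0.44 km

For local isostatic compensation: the ice load ρ_ice t is balanced by mantle displaced below, ρ_m s.
s = t ρ_ice / ρ_m = 1.636 km × 912/3390 = 0.44 km.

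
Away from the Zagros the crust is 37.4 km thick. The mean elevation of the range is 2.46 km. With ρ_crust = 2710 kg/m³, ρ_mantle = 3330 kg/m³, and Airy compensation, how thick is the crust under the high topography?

Root depth r = h ρ_c / (ρ_m − ρ_c) = 2.46 km × 2710 / 620 = 10.75 km.
Total thickness = T + h + r = 37.4 km + 2.46 km + 10.75 km = 50.6 km.

50.6 km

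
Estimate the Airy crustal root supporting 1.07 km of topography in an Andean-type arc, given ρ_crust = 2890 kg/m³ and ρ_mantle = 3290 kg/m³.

Isostatic balance requires: the weight of the topography is balanced by the buoyancy of the root, ρ_c h = (ρ_m − ρ_c) r.
r = h · ρ_c / (ρ_m − ρ_c) = 1.07 km × 2890 / (3290 − 2890) = 7.73 km.

7.73 km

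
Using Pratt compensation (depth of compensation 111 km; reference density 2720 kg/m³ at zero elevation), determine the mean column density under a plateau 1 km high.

2700 kg/m³

Pratt balance: ρ_ref D = ρ (D + h).
ρ = ρ_ref D/(D + h) = 2720 × 111 km/(111 km + 1 km) = 2700 kg/m³.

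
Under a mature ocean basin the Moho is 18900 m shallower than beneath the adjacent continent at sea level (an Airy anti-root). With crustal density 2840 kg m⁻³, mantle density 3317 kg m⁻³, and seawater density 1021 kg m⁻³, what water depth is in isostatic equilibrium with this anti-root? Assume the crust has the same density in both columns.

4960 m

Replacing a thickness d of crust by seawater at the top must be balanced by replacing crust with mantle at the base: d (ρ_c − ρ_w) = a (ρ_m − ρ_c).
d = a (ρ_m − ρ_c)/(ρ_c − ρ_w) = 18900 m × 477/1819 = 4960 m.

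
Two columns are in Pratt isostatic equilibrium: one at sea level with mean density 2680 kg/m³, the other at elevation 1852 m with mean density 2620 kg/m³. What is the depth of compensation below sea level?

80900 m

ρ_ref D = ρ (D + h) → D (ρ_ref − ρ) = ρ h.
D = ρ h/(ρ_ref − ρ) = 2620 × 1852 m/(2680 − 2620) = 80900 m.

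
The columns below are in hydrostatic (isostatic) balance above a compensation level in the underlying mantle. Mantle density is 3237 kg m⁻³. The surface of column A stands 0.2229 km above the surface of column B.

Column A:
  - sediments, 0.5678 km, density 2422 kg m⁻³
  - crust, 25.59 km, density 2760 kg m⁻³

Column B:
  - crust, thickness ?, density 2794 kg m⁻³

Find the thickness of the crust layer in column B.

27 km

Take the compensation level at the base of the deeper column (depth z_c below the surface of column A) and equate Σ ρ_i t_i down to z_c; mantle fills any gap and the z_c terms cancel.
Column A: 0.5678×2422 + 25.59×2760 + (z_c − 26.1578)×3237
Column B: 0.2229×0 + x×2794 + (z_c − 0.2229 − 0 − x)×3237
The z_c×3237 term appears on both sides and cancels. Collect the known terms of each column as K = Σ(ρt)_known − 3237 × (depth of known layers): K_A = 72003.6116 − 3237×26.1578 = −12669.187; K_B = 0 − 3237×(0.2229 + 0) = −721.5273.
Balance: K_A = K_B − x×(3237 − 2794), so x = (K_B − K_A)/(3237 − 2794) = 11947.7/443 = 27 km.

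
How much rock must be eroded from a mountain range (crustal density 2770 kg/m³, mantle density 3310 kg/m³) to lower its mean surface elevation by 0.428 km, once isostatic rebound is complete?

2.62 km

Net drop Δ = e − u = e − e ρ_c/ρ_m = e (ρ_m − ρ_c)/ρ_m.
e = Δ ρ_m/(ρ_m − ρ_c) = 0.428 km × 3310/540 = 2.62 km.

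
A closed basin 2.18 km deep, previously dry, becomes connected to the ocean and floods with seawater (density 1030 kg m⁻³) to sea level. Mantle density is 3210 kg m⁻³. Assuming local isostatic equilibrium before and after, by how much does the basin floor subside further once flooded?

After flooding the water column is d + s deep. Its weight must equal the weight of mantle displaced by the extra subsidence s: (d + s) ρ_w = s ρ_m.
s = d ρ_w / (ρ_m − ρ_w) = 2.18 km × 1030/(3210 − 1030) = 1.03 km.

1.03 km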